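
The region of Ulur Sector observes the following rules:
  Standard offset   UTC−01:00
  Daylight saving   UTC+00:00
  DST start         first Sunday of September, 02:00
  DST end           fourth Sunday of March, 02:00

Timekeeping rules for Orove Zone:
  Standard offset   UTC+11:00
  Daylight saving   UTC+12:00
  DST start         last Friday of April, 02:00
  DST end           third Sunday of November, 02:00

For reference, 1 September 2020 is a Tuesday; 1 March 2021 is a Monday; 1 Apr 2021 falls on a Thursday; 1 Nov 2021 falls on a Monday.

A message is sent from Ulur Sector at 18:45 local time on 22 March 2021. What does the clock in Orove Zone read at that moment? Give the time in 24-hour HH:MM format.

1 September 2020 is a Tuesday, so the first Sunday is September 6.
1 March 2021 is a Monday, so the first Sunday is March 7 and the fourth is March 28.
Daylight saving runs 6 September 2020 – 28 March 2021; 22 March 2021 is inside that window, so Ulur Sector is at UTC+00:00.
18:45 Ulur Sector − 0h = 18:45 UTC.
1 April 2021 is a Thursday, so Fridays fall on 2, 9, 16, 23, 30; the last is April 30.
1 November 2021 is a Monday, so the first Sunday is November 7 and the third is November 21.
At the standard offset (UTC+11:00), 18:45 UTC + 11h = 05:45 Orove Zone standard time (rolling into the next day, 23 March 2021).
The standard-time date in Orove Zone, 23 March 2021, is outside the daylight-saving period (30 April – 21 November), so Orove Zone is on standard time, UTC+11:00.
18:45 UTC + 11h = 05:45 Orove Zone (rolling into the next day, 23 March 2021).

05:45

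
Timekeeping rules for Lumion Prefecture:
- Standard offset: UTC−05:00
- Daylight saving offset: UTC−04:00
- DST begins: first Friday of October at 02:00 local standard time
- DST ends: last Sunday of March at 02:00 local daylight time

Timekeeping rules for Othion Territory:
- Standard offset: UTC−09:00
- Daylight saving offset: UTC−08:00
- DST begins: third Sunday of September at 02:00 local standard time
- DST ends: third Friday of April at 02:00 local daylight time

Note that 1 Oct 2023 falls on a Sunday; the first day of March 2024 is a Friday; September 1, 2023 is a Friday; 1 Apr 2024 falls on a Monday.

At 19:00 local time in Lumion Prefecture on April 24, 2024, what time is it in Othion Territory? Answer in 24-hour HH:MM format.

1 October 2023 is a Sunday, so the first Friday is October 6.
1 March 2024 is a Friday, so Sundays fall on 3, 10, 17, 24, 31; the last is March 31.
April 24, 2024 is outside the daylight-saving period (6 October 2023 – 31 March 2024), so Lumion Prefecture is on standard time, UTC−05:00.
19:00 Lumion Prefecture + 5h = 00:00 UTC (rolling into the next day, 25 April 2024).
1 September 2023 is a Friday, so the first Sunday is September 3 and the third is September 17.
1 April 2024 is a Monday, so the first Friday is April 5 and the third is April 19.
At the standard offset (UTC−09:00), 00:00 UTC − 9h = 15:00 Othion Territory standard time (rolling into the previous day, 24 April 2024).
The standard-time date in Othion Territory, April 24, 2024, does not fall between 17 September 2023 and 19 April 2024, so daylight saving is not in effect and Othion Territory is at UTC−09:00.
00:00 UTC − 9h = 15:00 Othion Territory (rolling into the previous day, 24 April 2024).

15:00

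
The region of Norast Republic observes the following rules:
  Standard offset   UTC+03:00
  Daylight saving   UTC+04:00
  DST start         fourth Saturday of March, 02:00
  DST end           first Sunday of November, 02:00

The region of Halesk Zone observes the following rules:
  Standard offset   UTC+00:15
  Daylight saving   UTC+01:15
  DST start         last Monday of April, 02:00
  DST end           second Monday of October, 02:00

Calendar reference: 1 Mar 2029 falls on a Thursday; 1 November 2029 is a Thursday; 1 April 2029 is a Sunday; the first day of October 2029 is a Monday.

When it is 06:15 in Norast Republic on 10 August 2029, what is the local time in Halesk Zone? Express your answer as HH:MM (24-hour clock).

03:30

1 March 2029 is a Thursday, so the first Saturday is March 3 and the fourth is March 24.
1 November 2029 is a Thursday, so the first Sunday is November 4.
Daylight saving runs 24 March – 4 November; 10 August 2029 is inside that window, so Norast Republic is at UTC+04:00.
06:15 Norast Republic − 4h = 02:15 UTC.
1 April 2029 is a Sunday, so Mondays fall on 2, 9, 16, 23, 30; the last is April 30.
1 October 2029 is a Monday, so the first Monday is October 1 and the second is October 8.
At the standard offset (UTC+00:15), 02:15 UTC + 0h15m = 02:30 Halesk Zone standard time.
Daylight saving runs 30 April – 8 October; the standard-time date in Halesk Zone, 10 August 2029, is inside that window, so Halesk Zone is at UTC+01:15.
02:15 UTC + 1h15m = 03:30 Halesk Zone.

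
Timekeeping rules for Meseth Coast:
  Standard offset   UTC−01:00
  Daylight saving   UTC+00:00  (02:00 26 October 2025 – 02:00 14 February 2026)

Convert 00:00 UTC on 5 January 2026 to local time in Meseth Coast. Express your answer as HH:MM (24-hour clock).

At the standard offset (UTC−01:00), 00:00 UTC − 1h = 23:00 Meseth Coast standard time (rolling into the previous day, 4 January 2026).
The standard-time date in Meseth Coast, 4 January 2026, lies within the daylight-saving period (26 October 2025 – 14 February 2026), so Meseth Coast is on daylight time, UTC+00:00.
00:00 UTC + 0h = 00:00 local.

00:00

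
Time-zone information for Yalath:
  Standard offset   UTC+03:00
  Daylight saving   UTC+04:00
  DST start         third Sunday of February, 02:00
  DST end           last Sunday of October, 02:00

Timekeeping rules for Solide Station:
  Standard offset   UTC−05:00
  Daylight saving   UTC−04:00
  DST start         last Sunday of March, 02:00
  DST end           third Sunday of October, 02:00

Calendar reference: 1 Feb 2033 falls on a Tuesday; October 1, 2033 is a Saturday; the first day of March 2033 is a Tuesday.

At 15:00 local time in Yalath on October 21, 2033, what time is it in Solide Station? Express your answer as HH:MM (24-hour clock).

1 February 2033 is a Tuesday, so the first Sunday is February 6 and the third is February 20.
1 October 2033 is a Saturday, so Sundays fall on 2, 9, 16, 23, 30; the last is October 30.
October 21, 2033 lies within the daylight-saving period (20 February – 30 October), so Yalath is on daylight time, UTC+04:00.
15:00 Yalath − 4h = 11:00 UTC.
1 March 2033 is a Tuesday, so Sundays fall on 6, 13, 20, 27; the last is March 27.
1 October 2033 is a Saturday, so the first Sunday is October 2 and the third is October 16.
At the standard offset (UTC−05:00), 11:00 UTC − 5h = 06:00 Solide Station standard time.
Daylight saving runs 27 March – 16 October; the standard-time date in Solide Station, October 21, 2033, is outside that window, so Solide Station is on standard time at UTC−05:00.
11:00 UTC − 5h = 06:00 Solide Station.

06:00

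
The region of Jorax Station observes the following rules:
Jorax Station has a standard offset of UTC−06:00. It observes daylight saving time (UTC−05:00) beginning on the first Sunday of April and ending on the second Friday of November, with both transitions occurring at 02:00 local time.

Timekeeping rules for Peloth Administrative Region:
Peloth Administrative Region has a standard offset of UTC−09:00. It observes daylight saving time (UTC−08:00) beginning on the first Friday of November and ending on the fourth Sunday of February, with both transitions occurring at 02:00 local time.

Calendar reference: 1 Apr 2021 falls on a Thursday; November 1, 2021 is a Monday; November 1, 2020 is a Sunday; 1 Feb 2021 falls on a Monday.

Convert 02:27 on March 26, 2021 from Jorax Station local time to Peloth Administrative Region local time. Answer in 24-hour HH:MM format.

1 April 2021 is a Thursday, so the first Sunday is April 4.
1 November 2021 is a Monday, so the first Friday is November 5 and the second is November 12.
March 26, 2021 is outside the daylight-saving period (4 April – 12 November), so Jorax Station is on standard time, UTC−06:00.
02:27 Jorax Station + 6h = 08:27 UTC.
1 November 2020 is a Sunday, so the first Friday is November 6.
1 February 2021 is a Monday, so the first Sunday is February 7 and the fourth is February 28.
At the standard offset (UTC−09:00), 08:27 UTC − 9h = 23:27 Peloth Administrative Region standard time (rolling into the previous day, 25 March 2021).
The standard-time date in Peloth Administrative Region, March 25, 2021, does not fall between 6 November 2020 and 28 February 2021, so daylight saving is not in effect and Peloth Administrative Region is at UTC−09:00.
08:27 UTC − 9h = 23:27 Peloth Administrative Region (rolling into the previous day, 25 March 2021).

23:27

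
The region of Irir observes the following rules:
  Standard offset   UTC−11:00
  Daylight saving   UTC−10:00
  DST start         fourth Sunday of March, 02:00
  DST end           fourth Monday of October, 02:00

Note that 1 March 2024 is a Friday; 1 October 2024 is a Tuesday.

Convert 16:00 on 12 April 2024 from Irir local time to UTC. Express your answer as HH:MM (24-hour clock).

02:00

1 March 2024 is a Friday, so the first Sunday is March 3 and the fourth is March 24.
1 October 2024 is a Tuesday, so the first Monday is October 7 and the fourth is October 28.
12 April 2024 falls between 24 March and 28 October, so daylight saving is in effect and Irir is at UTC−10:00.
16:00 local + 10h = 02:00 UTC (rolling into the next day, 13 April 2024).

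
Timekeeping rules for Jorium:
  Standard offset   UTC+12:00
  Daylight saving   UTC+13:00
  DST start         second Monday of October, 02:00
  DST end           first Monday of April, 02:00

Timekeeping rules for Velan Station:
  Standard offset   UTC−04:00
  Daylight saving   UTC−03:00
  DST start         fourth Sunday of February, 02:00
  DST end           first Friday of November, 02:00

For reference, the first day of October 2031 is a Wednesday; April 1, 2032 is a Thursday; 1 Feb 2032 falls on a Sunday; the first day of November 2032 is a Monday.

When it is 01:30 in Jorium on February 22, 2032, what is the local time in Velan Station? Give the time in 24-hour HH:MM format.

08:30

1 October 2031 is a Wednesday, so the first Monday is October 6 and the second is October 13.
1 April 2032 is a Thursday, so the first Monday is April 5.
Daylight saving runs 13 October 2031 – 5 April 2032; February 22, 2032 is inside that window, so Jorium is at UTC+13:00.
01:30 Jorium − 13h = 12:30 UTC (rolling into the previous day, 21 February 2032).
1 February 2032 is a Sunday, so the first Sunday is February 1 and the fourth is February 22.
1 November 2032 is a Monday, so the first Friday is November 5.
At the standard offset (UTC−04:00), 12:30 UTC − 4h = 08:30 Velan Station standard time.
The standard-time date in Velan Station, February 21, 2032, does not fall between 22 February and 5 November, so daylight saving is not in effect and Velan Station is at UTC−04:00.
12:30 UTC − 4h = 08:30 Velan Station.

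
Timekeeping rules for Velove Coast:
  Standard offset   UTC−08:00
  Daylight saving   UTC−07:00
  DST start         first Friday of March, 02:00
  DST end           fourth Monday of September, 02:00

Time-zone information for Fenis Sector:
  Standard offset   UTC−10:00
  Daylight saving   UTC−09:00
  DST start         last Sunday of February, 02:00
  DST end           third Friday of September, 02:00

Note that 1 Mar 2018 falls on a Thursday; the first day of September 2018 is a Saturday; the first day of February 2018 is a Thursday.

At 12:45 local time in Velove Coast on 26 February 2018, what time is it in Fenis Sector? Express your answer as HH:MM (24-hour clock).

11:45

1 March 2018 is a Thursday, so the first Friday is March 2.
1 September 2018 is a Saturday, so the first Monday is September 3 and the fourth is September 24.
Daylight saving runs 2 March – 24 September; 26 February 2018 is outside that window, so Velove Coast is on standard time at UTC−08:00.
12:45 Velove Coast + 8h = 20:45 UTC.
1 February 2018 is a Thursday, so Sundays fall on 4, 11, 18, 25; the last is February 25.
1 September 2018 is a Saturday, so the first Friday is September 7 and the third is September 21.
At the standard offset (UTC−10:00), 20:45 UTC − 10h = 10:45 Fenis Sector standard time.
The standard-time date in Fenis Sector, 26 February 2018, lies within the daylight-saving period (25 February – 21 September), so Fenis Sector is on daylight time, UTC−09:00.
20:45 UTC − 9h = 11:45 Fenis Sector.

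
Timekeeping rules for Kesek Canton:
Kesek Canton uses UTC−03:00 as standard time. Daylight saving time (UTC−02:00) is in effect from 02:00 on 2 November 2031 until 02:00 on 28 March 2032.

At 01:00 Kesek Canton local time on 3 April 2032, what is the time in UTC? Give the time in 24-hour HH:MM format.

Daylight saving runs 2 November 2031 – 28 March 2032; 3 April 2032 is outside that window, so Kesek Canton is on standard time at UTC−03:00.
01:00 local + 3h = 04:00 UTC.

04:00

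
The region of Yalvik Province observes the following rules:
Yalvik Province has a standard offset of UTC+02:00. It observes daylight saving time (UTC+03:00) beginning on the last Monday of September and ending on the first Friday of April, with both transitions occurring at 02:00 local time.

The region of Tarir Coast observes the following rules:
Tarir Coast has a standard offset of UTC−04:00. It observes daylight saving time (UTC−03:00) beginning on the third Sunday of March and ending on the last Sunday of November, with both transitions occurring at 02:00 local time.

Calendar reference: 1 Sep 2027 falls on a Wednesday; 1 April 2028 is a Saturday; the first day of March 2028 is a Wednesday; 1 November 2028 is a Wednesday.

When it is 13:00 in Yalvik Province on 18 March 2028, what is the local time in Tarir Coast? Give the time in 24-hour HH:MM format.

06:00

1 September 2027 is a Wednesday, so Mondays fall on 6, 13, 20, 27; the last is September 27.
1 April 2028 is a Saturday, so the first Friday is April 7.
18 March 2028 lies within the daylight-saving period (27 September 2027 – 7 April 2028), so Yalvik Province is on daylight time, UTC+03:00.
13:00 Yalvik Province − 3h = 10:00 UTC.
1 March 2028 is a Wednesday, so the first Sunday is March 5 and the third is March 19.
1 November 2028 is a Wednesday, so Sundays fall on 5, 12, 19, 26; the last is November 26.
At the standard offset (UTC−04:00), 10:00 UTC − 4h = 06:00 Tarir Coast standard time.
The standard-time date in Tarir Coast, 18 March 2028, does not fall between 19 March and 26 November, so daylight saving is not in effect and Tarir Coast is at UTC−04:00.
10:00 UTC − 4h = 06:00 Tarir Coast.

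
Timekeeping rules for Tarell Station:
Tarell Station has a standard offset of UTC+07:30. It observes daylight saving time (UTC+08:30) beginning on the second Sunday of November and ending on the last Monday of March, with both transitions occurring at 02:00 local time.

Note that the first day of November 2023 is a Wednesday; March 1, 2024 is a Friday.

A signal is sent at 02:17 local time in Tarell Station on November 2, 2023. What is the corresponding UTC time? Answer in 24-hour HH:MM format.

18:47

1 November 2023 is a Wednesday, so the first Sunday is November 5 and the second is November 12.
1 March 2024 is a Friday, so Mondays fall on 4, 11, 18, 25; the last is March 25.
November 2, 2023 does not fall between 12 November 2023 and 25 March 2024, so daylight saving is not in effect and Tarell Station is at UTC+07:30.
02:17 local − 7h30m = 18:47 UTC (rolling into the previous day, 1 November 2023).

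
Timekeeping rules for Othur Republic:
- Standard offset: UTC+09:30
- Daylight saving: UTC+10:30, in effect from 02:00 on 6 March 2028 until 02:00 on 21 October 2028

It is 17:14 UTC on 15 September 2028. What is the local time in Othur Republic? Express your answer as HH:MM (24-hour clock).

At the standard offset (UTC+09:30), 17:14 UTC + 9h30m = 02:44 Othur Republic standard time (rolling into the next day, 16 September 2028).
Daylight saving runs 6 March – 21 October; the standard-time date in Othur Republic, 16 September 2028, is inside that window, so Othur Republic is at UTC+10:30.
17:14 UTC + 10h30m = 03:44 local (rolling into the next day, 16 September 2028).

03:44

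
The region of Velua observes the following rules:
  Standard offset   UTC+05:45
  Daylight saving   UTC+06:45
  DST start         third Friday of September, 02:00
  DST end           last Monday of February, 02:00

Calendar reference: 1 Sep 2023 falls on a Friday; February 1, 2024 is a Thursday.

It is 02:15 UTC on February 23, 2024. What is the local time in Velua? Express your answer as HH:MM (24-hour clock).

09:00

1 September 2023 is a Friday, so the first Friday is September 1 and the third is September 15.
1 February 2024 is a Thursday, so Mondays fall on 5, 12, 19, 26; the last is February 26.
At the standard offset (UTC+05:45), 02:15 UTC + 5h45m = 08:00 Velua standard time.
The standard-time date in Velua, February 23, 2024, lies within the daylight-saving period (15 September 2023 – 26 February 2024), so Velua is on daylight time, UTC+06:45.
02:15 UTC + 6h45m = 09:00 local.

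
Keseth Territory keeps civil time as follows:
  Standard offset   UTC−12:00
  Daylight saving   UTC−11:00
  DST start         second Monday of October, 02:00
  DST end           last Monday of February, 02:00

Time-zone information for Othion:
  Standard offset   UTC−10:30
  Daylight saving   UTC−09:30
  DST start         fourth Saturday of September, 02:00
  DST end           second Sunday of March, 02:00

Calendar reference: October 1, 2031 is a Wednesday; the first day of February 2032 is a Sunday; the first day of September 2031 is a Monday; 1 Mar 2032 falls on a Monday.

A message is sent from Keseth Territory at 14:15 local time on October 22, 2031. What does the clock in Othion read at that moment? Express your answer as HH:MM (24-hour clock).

15:45

1 October 2031 is a Wednesday, so the first Monday is October 6 and the second is October 13.
1 February 2032 is a Sunday, so Mondays fall on 2, 9, 16, 23; the last is February 23.
Daylight saving runs 13 October 2031 – 23 February 2032; October 22, 2031 is inside that window, so Keseth Territory is at UTC−11:00.
14:15 Keseth Territory + 11h = 01:15 UTC (rolling into the next day, 23 October 2031).
1 September 2031 is a Monday, so the first Saturday is September 6 and the fourth is September 27.
1 March 2032 is a Monday, so the first Sunday is March 7 and the second is March 14.
At the standard offset (UTC−10:30), 01:15 UTC − 10h30m = 14:45 Othion standard time (rolling into the previous day, 22 October 2031).
The standard-time date in Othion, October 22, 2031, lies within the daylight-saving period (27 September 2031 – 14 March 2032), so Othion is on daylight time, UTC−09:30.
01:15 UTC − 9h30m = 15:45 Othion (rolling into the previous day, 22 October 2031).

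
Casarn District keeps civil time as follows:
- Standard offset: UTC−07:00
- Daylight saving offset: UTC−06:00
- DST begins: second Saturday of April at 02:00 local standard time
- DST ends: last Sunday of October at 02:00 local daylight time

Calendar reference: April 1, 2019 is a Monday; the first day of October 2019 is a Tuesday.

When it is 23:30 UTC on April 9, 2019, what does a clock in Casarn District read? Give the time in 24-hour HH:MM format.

16:30

1 April 2019 is a Monday, so the first Saturday is April 6 and the second is April 13.
1 October 2019 is a Tuesday, so Sundays fall on 6, 13, 20, 27; the last is October 27.
At the standard offset (UTC−07:00), 23:30 UTC − 7h = 16:30 Casarn District standard time.
The standard-time date in Casarn District, April 9, 2019, does not fall between 13 April and 27 October, so daylight saving is not in effect and Casarn District is at UTC−07:00.
23:30 UTC − 7h = 16:30 local.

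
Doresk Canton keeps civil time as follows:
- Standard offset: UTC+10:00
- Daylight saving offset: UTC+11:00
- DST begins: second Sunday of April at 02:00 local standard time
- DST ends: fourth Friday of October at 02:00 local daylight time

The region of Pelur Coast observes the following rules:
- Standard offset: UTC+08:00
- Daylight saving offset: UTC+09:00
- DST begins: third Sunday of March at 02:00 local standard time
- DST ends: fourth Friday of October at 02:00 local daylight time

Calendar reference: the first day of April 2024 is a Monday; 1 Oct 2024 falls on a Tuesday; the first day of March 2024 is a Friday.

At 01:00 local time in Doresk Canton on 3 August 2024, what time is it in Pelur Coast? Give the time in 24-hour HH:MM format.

23:00

1 April 2024 is a Monday, so the first Sunday is April 7 and the second is April 14.
1 October 2024 is a Tuesday, so the first Friday is October 4 and the fourth is October 25.
Daylight saving runs 14 April – 25 October; 3 August 2024 is inside that window, so Doresk Canton is at UTC+11:00.
01:00 Doresk Canton − 11h = 14:00 UTC (rolling into the previous day, 2 August 2024).
1 March 2024 is a Friday, so the first Sunday is March 3 and the third is March 17.
1 October 2024 is a Tuesday, so the first Friday is October 4 and the fourth is October 25.
At the standard offset (UTC+08:00), 14:00 UTC + 8h = 22:00 Pelur Coast standard time.
The standard-time date in Pelur Coast, 2 August 2024, falls between 17 March and 25 October, so daylight saving is in effect and Pelur Coast is at UTC+09:00.
14:00 UTC + 9h = 23:00 Pelur Coast.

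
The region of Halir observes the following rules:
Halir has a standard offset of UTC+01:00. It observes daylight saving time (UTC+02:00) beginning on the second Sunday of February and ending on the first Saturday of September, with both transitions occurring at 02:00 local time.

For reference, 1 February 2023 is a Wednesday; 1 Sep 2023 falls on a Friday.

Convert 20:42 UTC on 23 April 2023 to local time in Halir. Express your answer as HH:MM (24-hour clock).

1 February 2023 is a Wednesday, so the first Sunday is February 5 and the second is February 12.
1 September 2023 is a Friday, so the first Saturday is September 2.
At the standard offset (UTC+01:00), 20:42 UTC + 1h = 21:42 Halir standard time.
Daylight saving runs 12 February – 2 September; the standard-time date in Halir, 23 April 2023, is inside that window, so Halir is at UTC+02:00.
20:42 UTC + 2h = 22:42 local.

22:42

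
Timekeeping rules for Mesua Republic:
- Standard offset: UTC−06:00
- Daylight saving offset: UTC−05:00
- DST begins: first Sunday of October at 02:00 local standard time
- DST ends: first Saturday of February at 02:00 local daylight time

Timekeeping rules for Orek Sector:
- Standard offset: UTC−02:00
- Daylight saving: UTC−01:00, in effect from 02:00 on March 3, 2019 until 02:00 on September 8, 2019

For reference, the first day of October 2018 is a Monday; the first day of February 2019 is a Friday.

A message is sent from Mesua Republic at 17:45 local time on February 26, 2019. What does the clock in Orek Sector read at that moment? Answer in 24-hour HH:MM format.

21:45

1 October 2018 is a Monday, so the first Sunday is October 7.
1 February 2019 is a Friday, so the first Saturday is February 2.
Daylight saving runs 7 October 2018 – 2 February 2019; February 26, 2019 is outside that window, so Mesua Republic is on standard time at UTC−06:00.
17:45 Mesua Republic + 6h = 23:45 UTC.
At the standard offset (UTC−02:00), 23:45 UTC − 2h = 21:45 Orek Sector standard time.
Daylight saving runs 3 March – 8 September; the standard-time date in Orek Sector, February 26, 2019, is outside that window, so Orek Sector is on standard time at UTC−02:00.
23:45 UTC − 2h = 21:45 Orek Sector.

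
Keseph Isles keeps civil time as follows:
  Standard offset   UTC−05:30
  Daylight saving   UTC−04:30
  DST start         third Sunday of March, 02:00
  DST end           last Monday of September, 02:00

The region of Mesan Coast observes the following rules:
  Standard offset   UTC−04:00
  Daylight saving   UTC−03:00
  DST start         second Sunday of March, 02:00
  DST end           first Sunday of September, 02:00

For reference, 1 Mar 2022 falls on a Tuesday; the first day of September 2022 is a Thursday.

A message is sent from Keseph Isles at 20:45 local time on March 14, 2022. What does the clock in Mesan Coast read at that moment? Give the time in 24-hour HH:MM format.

1 March 2022 is a Tuesday, so the first Sunday is March 6 and the third is March 20.
1 September 2022 is a Thursday, so Mondays fall on 5, 12, 19, 26; the last is September 26.
March 14, 2022 does not fall between 20 March and 26 September, so daylight saving is not in effect and Keseph Isles is at UTC−05:30.
20:45 Keseph Isles + 5h30m = 02:15 UTC (rolling into the next day, 15 March 2022).
1 March 2022 is a Tuesday, so the first Sunday is March 6 and the second is March 13.
1 September 2022 is a Thursday, so the first Sunday is September 4.
At the standard offset (UTC−04:00), 02:15 UTC − 4h = 22:15 Mesan Coast standard time (rolling into the previous day, 14 March 2022).
The standard-time date in Mesan Coast, March 14, 2022, lies within the daylight-saving period (13 March – 4 September), so Mesan Coast is on daylight time, UTC−03:00.
02:15 UTC − 3h = 23:15 Mesan Coast (rolling into the previous day, 14 March 2022).

23:15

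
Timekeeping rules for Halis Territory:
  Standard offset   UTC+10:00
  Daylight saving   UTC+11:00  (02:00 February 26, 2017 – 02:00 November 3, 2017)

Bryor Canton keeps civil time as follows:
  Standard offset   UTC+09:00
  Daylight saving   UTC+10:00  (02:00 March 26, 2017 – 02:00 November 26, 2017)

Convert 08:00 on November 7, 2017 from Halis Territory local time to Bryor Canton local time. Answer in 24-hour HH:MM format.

November 7, 2017 does not fall between 26 February and 3 November, so daylight saving is not in effect and Halis Territory is at UTC+10:00.
08:00 Halis Territory − 10h = 22:00 UTC (rolling into the previous day, 6 November 2017).
At the standard offset (UTC+09:00), 22:00 UTC + 9h = 07:00 Bryor Canton standard time (rolling into the next day, 7 November 2017).
The standard-time date in Bryor Canton, November 7, 2017, lies within the daylight-saving period (26 March – 26 November), so Bryor Canton is on daylight time, UTC+10:00.
22:00 UTC + 10h = 08:00 Bryor Canton (rolling into the next day, 7 November 2017).

08:00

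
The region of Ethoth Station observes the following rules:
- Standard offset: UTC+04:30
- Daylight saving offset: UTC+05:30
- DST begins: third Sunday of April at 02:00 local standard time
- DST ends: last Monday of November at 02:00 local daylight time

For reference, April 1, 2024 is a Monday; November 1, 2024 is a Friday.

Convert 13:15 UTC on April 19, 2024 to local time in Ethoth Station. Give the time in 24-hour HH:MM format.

17:45

1 April 2024 is a Monday, so the first Sunday is April 7 and the third is April 21.
1 November 2024 is a Friday, so Mondays fall on 4, 11, 18, 25; the last is November 25.
At the standard offset (UTC+04:30), 13:15 UTC + 4h30m = 17:45 Ethoth Station standard time.
The standard-time date in Ethoth Station, April 19, 2024, does not fall between 21 April and 25 November, so daylight saving is not in effect and Ethoth Station is at UTC+04:30.
13:15 UTC + 4h30m = 17:45 local.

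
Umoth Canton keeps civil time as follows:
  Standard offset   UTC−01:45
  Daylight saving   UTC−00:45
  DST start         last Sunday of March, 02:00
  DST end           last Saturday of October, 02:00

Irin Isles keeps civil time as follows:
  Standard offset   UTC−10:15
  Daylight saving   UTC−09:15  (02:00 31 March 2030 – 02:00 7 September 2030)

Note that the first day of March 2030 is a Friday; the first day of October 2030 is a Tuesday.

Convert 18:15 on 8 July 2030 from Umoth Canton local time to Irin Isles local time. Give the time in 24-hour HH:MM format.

1 March 2030 is a Friday, so Sundays fall on 3, 10, 17, 24, 31; the last is March 31.
1 October 2030 is a Tuesday, so Saturdays fall on 5, 12, 19, 26; the last is October 26.
8 July 2030 lies within the daylight-saving period (31 March – 26 October), so Umoth Canton is on daylight time, UTC−00:45.
18:15 Umoth Canton + 0h45m = 19:00 UTC.
At the standard offset (UTC−10:15), 19:00 UTC − 10h15m = 08:45 Irin Isles standard time.
Daylight saving runs 31 March – 7 September; the standard-time date in Irin Isles, 8 July 2030, is inside that window, so Irin Isles is at UTC−09:15.
19:00 UTC − 9h15m = 09:45 Irin Isles.

09:45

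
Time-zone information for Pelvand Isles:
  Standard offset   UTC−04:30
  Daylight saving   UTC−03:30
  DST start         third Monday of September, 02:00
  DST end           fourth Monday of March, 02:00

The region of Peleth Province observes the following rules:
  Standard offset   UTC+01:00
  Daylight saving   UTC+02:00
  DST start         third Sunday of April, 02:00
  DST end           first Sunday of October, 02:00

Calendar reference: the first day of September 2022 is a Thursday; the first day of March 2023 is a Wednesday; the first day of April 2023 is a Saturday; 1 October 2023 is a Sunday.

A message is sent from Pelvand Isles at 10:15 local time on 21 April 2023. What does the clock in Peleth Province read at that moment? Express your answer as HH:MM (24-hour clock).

1 September 2022 is a Thursday, so the first Monday is September 5 and the third is September 19.
1 March 2023 is a Wednesday, so the first Monday is March 6 and the fourth is March 27.
21 April 2023 is outside the daylight-saving period (19 September 2022 – 27 March 2023), so Pelvand Isles is on standard time, UTC−04:30.
10:15 Pelvand Isles + 4h30m = 14:45 UTC.
1 April 2023 is a Saturday, so the first Sunday is April 2 and the third is April 16.
1 October 2023 is a Sunday, so the first Sunday is October 1.
At the standard offset (UTC+01:00), 14:45 UTC + 1h = 15:45 Peleth Province standard time.
The standard-time date in Peleth Province, 21 April 2023, falls between 16 April and 1 October, so daylight saving is in effect and Peleth Province is at UTC+02:00.
14:45 UTC + 2h = 16:45 Peleth Province.

16:45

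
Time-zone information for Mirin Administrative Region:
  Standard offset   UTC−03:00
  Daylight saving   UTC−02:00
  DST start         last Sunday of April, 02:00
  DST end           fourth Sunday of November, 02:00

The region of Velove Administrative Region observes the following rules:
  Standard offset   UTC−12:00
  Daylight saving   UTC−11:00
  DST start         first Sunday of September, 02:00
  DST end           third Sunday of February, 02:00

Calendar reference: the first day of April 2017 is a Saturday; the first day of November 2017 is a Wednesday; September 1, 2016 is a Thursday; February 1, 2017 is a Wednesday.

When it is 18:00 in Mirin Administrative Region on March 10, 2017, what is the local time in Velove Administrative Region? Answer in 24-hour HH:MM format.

09:00

1 April 2017 is a Saturday, so Sundays fall on 2, 9, 16, 23, 30; the last is April 30.
1 November 2017 is a Wednesday, so the first Sunday is November 5 and the fourth is November 26.
Daylight saving runs 30 April – 26 November; March 10, 2017 is outside that window, so Mirin Administrative Region is on standard time at UTC−03:00.
18:00 Mirin Administrative Region + 3h = 21:00 UTC.
1 September 2016 is a Thursday, so the first Sunday is September 4.
1 February 2017 is a Wednesday, so the first Sunday is February 5 and the third is February 19.
At the standard offset (UTC−12:00), 21:00 UTC − 12h = 09:00 Velove Administrative Region standard time.
The standard-time date in Velove Administrative Region, March 10, 2017, does not fall between 4 September 2016 and 19 February 2017, so daylight saving is not in effect and Velove Administrative Region is at UTC−12:00.
21:00 UTC − 12h = 09:00 Velove Administrative Region.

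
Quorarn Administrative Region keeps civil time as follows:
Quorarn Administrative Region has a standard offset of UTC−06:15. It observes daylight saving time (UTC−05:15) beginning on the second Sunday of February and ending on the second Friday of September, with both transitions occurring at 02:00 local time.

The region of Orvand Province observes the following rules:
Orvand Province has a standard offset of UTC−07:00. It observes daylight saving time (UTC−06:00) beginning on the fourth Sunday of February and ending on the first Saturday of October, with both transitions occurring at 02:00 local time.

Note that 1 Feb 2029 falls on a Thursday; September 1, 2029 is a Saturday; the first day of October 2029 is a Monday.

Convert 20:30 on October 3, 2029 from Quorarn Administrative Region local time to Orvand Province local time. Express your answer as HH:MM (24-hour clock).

20:45

1 February 2029 is a Thursday, so the first Sunday is February 4 and the second is February 11.
1 September 2029 is a Saturday, so the first Friday is September 7 and the second is September 14.
Daylight saving runs 11 February – 14 September; October 3, 2029 is outside that window, so Quorarn Administrative Region is on standard time at UTC−06:15.
20:30 Quorarn Administrative Region + 6h15m = 02:45 UTC (rolling into the next day, 4 October 2029).
1 February 2029 is a Thursday, so the first Sunday is February 4 and the fourth is February 25.
1 October 2029 is a Monday, so the first Saturday is October 6.
At the standard offset (UTC−07:00), 02:45 UTC − 7h = 19:45 Orvand Province standard time (rolling into the previous day, 3 October 2029).
Daylight saving runs 25 February – 6 October; the standard-time date in Orvand Province, October 3, 2029, is inside that window, so Orvand Province is at UTC−06:00.
02:45 UTC − 6h = 20:45 Orvand Province (rolling into the previous day, 3 October 2029).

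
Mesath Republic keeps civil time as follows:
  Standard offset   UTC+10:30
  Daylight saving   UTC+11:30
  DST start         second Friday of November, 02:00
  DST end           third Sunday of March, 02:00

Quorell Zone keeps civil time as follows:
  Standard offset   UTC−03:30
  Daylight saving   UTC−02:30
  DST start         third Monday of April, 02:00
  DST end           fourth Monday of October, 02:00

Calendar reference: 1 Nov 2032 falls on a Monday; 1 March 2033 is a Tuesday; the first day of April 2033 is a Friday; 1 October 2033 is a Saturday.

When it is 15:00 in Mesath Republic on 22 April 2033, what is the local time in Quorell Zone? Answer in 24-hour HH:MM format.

1 November 2032 is a Monday, so the first Friday is November 5 and the second is November 12.
1 March 2033 is a Tuesday, so the first Sunday is March 6 and the third is March 20.
Daylight saving runs 12 November 2032 – 20 March 2033; 22 April 2033 is outside that window, so Mesath Republic is on standard time at UTC+10:30.
15:00 Mesath Republic − 10h30m = 04:30 UTC.
1 April 2033 is a Friday, so the first Monday is April 4 and the third is April 18.
1 October 2033 is a Saturday, so the first Monday is October 3 and the fourth is October 24.
At the standard offset (UTC−03:30), 04:30 UTC − 3h30m = 01:00 Quorell Zone standard time.
The standard-time date in Quorell Zone, 22 April 2033, falls between 18 April and 24 October, so daylight saving is in effect and Quorell Zone is at UTC−02:30.
04:30 UTC − 2h30m = 02:00 Quorell Zone.

02:00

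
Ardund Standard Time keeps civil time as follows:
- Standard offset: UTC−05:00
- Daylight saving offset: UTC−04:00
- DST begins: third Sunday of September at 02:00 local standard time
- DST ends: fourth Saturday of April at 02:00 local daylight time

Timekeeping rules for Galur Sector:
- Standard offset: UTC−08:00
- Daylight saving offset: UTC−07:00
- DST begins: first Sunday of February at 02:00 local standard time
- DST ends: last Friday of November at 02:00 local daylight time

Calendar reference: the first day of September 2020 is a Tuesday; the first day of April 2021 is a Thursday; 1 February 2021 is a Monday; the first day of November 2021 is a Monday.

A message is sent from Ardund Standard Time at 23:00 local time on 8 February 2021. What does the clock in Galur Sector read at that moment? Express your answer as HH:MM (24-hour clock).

20:00

1 September 2020 is a Tuesday, so the first Sunday is September 6 and the third is September 20.
1 April 2021 is a Thursday, so the first Saturday is April 3 and the fourth is April 24.
8 February 2021 lies within the daylight-saving period (20 September 2020 – 24 April 2021), so Ardund Standard Time is on daylight time, UTC−04:00.
23:00 Ardund Standard Time + 4h = 03:00 UTC (rolling into the next day, 9 February 2021).
1 February 2021 is a Monday, so the first Sunday is February 7.
1 November 2021 is a Monday, so Fridays fall on 5, 12, 19, 26; the last is November 26.
At the standard offset (UTC−08:00), 03:00 UTC − 8h = 19:00 Galur Sector standard time (rolling into the previous day, 8 February 2021).
The standard-time date in Galur Sector, 8 February 2021, lies within the daylight-saving period (7 February – 26 November), so Galur Sector is on daylight time, UTC−07:00.
03:00 UTC − 7h = 20:00 Galur Sector (rolling into the previous day, 8 February 2021).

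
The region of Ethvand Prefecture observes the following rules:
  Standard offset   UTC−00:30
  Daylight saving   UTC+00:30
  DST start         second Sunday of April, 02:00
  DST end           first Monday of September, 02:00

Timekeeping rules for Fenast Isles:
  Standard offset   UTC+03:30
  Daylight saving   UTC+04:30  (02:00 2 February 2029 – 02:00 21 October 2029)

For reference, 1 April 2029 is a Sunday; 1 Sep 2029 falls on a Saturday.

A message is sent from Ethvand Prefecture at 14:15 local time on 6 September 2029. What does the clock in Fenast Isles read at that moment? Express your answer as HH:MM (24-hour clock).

19:15

1 April 2029 is a Sunday, so the first Sunday is April 1 and the second is April 8.
1 September 2029 is a Saturday, so the first Monday is September 3.
6 September 2029 does not fall between 8 April and 3 September, so daylight saving is not in effect and Ethvand Prefecture is at UTC−00:30.
14:15 Ethvand Prefecture + 0h30m = 14:45 UTC.
At the standard offset (UTC+03:30), 14:45 UTC + 3h30m = 18:15 Fenast Isles standard time.
The standard-time date in Fenast Isles, 6 September 2029, lies within the daylight-saving period (2 February – 21 October), so Fenast Isles is on daylight time, UTC+04:30.
14:45 UTC + 4h30m = 19:15 Fenast Isles.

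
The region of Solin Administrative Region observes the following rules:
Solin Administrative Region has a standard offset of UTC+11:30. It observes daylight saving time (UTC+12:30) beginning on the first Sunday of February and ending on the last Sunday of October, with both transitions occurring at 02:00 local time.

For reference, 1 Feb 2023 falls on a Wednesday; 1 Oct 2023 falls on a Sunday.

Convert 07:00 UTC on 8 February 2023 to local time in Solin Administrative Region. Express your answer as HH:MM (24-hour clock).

19:30

1 February 2023 is a Wednesday, so the first Sunday is February 5.
1 October 2023 is a Sunday, so Sundays fall on 1, 8, 15, 22, 29; the last is October 29.
At the standard offset (UTC+11:30), 07:00 UTC + 11h30m = 18:30 Solin Administrative Region standard time.
The standard-time date in Solin Administrative Region, 8 February 2023, lies within the daylight-saving period (5 February – 29 October), so Solin Administrative Region is on daylight time, UTC+12:30.
07:00 UTC + 12h30m = 19:30 local.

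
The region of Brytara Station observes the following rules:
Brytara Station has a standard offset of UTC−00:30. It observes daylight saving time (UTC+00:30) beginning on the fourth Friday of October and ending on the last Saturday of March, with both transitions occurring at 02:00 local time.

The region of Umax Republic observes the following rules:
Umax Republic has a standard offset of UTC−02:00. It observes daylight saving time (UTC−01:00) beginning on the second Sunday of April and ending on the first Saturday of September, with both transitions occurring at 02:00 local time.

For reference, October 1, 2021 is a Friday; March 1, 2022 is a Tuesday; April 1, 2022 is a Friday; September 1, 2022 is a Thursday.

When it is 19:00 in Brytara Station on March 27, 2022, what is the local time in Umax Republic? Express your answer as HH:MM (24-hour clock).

17:30

1 October 2021 is a Friday, so the first Friday is October 1 and the fourth is October 22.
1 March 2022 is a Tuesday, so Saturdays fall on 5, 12, 19, 26; the last is March 26.
March 27, 2022 is outside the daylight-saving period (22 October 2021 – 26 March 2022), so Brytara Station is on standard time, UTC−00:30.
19:00 Brytara Station + 0h30m = 19:30 UTC.
1 April 2022 is a Friday, so the first Sunday is April 3 and the second is April 10.
1 September 2022 is a Thursday, so the first Saturday is September 3.
At the standard offset (UTC−02:00), 19:30 UTC − 2h = 17:30 Umax Republic standard time.
Daylight saving runs 10 April – 3 September; the standard-time date in Umax Republic, March 27, 2022, is outside that window, so Umax Republic is on standard time at UTC−02:00.
19:30 UTC − 2h = 17:30 Umax Republic.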